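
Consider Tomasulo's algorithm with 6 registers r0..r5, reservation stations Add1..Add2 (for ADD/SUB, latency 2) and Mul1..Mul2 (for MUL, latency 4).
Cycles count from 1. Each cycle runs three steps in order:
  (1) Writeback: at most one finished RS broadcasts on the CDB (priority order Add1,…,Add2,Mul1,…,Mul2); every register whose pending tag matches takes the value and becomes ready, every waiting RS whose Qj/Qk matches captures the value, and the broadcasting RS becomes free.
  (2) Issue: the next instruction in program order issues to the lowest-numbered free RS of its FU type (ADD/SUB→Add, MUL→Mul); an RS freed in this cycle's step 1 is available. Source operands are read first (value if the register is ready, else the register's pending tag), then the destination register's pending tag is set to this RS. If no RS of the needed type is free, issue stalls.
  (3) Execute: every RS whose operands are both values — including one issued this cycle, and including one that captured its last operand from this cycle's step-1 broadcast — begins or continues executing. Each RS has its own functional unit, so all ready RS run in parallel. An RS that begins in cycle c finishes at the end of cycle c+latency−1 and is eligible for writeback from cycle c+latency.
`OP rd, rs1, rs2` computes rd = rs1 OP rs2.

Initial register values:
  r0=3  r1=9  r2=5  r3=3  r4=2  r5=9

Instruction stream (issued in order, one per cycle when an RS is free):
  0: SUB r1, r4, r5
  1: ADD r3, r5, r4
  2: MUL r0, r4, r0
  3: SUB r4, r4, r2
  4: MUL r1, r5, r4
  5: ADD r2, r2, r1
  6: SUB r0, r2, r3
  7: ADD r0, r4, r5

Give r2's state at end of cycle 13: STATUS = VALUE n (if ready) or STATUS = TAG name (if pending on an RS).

STATUS = VALUE -22

cycle 1: issue SUB r1<-Add1 // r0:3,r1:Add1,r2:5,r3:3,r4:2,r5:9
cycle 2: issue ADD r3<-Add2 // r0:3,r1:Add1,r2:5,r3:Add2,r4:2,r5:9
cycle 3: CDB Add1=-7; issue MUL r0<-Mul1 // r0:Mul1,r1:-7,r2:5,r3:Add2,r4:2,r5:9
cycle 4: CDB Add2=11; issue SUB r4<-Add1 // r0:Mul1,r1:-7,r2:5,r3:11,r4:Add1,r5:9
cycle 5: issue MUL r1<-Mul2 // r0:Mul1,r1:Mul2,r2:5,r3:11,r4:Add1,r5:9
cycle 6: CDB Add1=-3; issue ADD r2<-Add1 // r0:Mul1,r1:Mul2,r2:Add1,r3:11,r4:-3,r5:9
cycle 7: CDB Mul1=6; issue SUB r0<-Add2 // r0:Add2,r1:Mul2,r2:Add1,r3:11,r4:-3,r5:9
cycle 8: stall // r0:Add2,r1:Mul2,r2:Add1,r3:11,r4:-3,r5:9
cycle 9: stall // r0:Add2,r1:Mul2,r2:Add1,r3:11,r4:-3,r5:9
cycle 10: CDB Mul2=-27; stall // r0:Add2,r1:-27,r2:Add1,r3:11,r4:-3,r5:9
cycle 11: stall // r0:Add2,r1:-27,r2:Add1,r3:11,r4:-3,r5:9
cycle 12: CDB Add1=-22; issue ADD r0<-Add1 // r0:Add1,r1:-27,r2:-22,r3:11,r4:-3,r5:9
cycle 13: - // r0:Add1,r1:-27,r2:-22,r3:11,r4:-3,r5:9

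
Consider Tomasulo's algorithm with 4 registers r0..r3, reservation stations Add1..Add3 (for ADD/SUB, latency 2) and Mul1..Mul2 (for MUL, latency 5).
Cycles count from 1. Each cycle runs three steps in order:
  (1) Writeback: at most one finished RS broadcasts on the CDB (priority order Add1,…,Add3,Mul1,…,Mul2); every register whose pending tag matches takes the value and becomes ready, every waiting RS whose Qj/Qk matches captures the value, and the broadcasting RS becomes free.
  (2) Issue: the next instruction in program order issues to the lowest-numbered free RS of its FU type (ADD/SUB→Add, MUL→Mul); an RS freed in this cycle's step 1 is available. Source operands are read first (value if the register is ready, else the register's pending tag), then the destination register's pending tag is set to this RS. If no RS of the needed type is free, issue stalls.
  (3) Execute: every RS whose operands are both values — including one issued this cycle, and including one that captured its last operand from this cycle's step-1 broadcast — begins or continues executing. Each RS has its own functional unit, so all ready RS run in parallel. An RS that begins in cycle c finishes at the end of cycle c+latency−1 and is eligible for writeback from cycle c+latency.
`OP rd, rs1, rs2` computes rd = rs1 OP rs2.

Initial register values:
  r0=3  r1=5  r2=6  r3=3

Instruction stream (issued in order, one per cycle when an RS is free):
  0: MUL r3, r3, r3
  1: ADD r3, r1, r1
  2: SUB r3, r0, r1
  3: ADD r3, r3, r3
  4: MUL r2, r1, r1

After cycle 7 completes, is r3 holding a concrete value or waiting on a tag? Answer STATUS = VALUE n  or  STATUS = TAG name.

  c1: issue MUL r3<-Mul1  regs: r0:3,r1:5,r2:6,r3:Mul1
  c2: issue ADD r3<-Add1  regs: r0:3,r1:5,r2:6,r3:Add1
  c3: issue SUB r3<-Add2  regs: r0:3,r1:5,r2:6,r3:Add2
  c4: CDB Add1=10; issue ADD r3<-Add1  regs: r0:3,r1:5,r2:6,r3:Add1
  c5: CDB Add2=-2; issue MUL r2<-Mul2  regs: r0:3,r1:5,r2:Mul2,r3:Add1
  c6: CDB Mul1=9  regs: r0:3,r1:5,r2:Mul2,r3:Add1
  c7: CDB Add1=-4  regs: r0:3,r1:5,r2:Mul2,r3:-4

STATUS = VALUE -4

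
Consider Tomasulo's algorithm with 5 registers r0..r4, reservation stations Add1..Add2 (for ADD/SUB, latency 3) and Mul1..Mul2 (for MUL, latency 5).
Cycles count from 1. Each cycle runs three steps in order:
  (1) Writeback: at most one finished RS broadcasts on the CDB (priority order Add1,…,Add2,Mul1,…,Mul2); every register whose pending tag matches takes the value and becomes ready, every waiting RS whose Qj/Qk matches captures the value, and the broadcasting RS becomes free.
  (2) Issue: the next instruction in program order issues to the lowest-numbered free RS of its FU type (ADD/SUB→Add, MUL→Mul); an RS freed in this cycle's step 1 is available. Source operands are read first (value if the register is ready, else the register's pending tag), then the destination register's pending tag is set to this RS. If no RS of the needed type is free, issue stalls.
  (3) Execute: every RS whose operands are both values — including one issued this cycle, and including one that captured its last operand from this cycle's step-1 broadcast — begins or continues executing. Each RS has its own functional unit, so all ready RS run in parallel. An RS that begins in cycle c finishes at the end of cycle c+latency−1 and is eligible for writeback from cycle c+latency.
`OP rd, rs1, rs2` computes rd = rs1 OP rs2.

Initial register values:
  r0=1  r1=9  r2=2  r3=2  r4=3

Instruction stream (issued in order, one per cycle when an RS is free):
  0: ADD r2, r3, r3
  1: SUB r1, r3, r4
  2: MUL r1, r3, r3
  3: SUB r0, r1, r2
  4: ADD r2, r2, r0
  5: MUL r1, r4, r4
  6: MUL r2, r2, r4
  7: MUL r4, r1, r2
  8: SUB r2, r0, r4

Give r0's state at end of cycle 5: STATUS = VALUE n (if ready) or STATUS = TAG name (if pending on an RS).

c1: issue ADD r2<-Add1 | r0:1,r1:9,r2:Add1,r3:2,r4:3
c2: issue SUB r1<-Add2 | r0:1,r1:Add2,r2:Add1,r3:2,r4:3
c3: issue MUL r1<-Mul1 | r0:1,r1:Mul1,r2:Add1,r3:2,r4:3
c4: CDB Add1=4; issue SUB r0<-Add1 | r0:Add1,r1:Mul1,r2:4,r3:2,r4:3
c5: CDB Add2=-1; issue ADD r2<-Add2 | r0:Add1,r1:Mul1,r2:Add2,r3:2,r4:3

STATUS = TAG Add1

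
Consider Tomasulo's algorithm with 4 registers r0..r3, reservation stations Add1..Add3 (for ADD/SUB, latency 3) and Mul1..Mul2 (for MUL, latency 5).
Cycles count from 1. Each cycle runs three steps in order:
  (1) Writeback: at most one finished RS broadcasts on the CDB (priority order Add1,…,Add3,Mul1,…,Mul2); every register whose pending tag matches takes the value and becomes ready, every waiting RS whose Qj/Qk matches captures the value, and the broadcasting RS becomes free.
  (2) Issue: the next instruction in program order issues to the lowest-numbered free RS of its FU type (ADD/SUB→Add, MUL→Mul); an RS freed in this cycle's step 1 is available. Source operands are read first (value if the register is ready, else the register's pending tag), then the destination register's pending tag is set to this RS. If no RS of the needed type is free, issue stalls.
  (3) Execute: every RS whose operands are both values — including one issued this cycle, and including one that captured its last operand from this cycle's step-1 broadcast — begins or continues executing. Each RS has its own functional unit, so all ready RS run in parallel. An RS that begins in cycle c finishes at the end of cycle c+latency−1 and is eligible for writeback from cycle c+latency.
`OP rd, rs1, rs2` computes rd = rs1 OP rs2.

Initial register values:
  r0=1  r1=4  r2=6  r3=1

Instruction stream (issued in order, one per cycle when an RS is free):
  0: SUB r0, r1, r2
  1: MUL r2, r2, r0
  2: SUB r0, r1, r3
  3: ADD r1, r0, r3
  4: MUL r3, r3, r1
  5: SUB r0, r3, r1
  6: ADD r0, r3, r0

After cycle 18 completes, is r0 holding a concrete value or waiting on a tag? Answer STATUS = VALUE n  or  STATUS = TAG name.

STATUS = TAG Add3

cycle 1: issue SUB r0<-Add1 // r0:Add1,r1:4,r2:6,r3:1
cycle 2: issue MUL r2<-Mul1 // r0:Add1,r1:4,r2:Mul1,r3:1
cycle 3: issue SUB r0<-Add2 // r0:Add2,r1:4,r2:Mul1,r3:1
cycle 4: CDB Add1=-2; issue ADD r1<-Add1 // r0:Add2,r1:Add1,r2:Mul1,r3:1
cycle 5: issue MUL r3<-Mul2 // r0:Add2,r1:Add1,r2:Mul1,r3:Mul2
cycle 6: CDB Add2=3; issue SUB r0<-Add2 // r0:Add2,r1:Add1,r2:Mul1,r3:Mul2
cycle 7: issue ADD r0<-Add3 // r0:Add3,r1:Add1,r2:Mul1,r3:Mul2
cycle 8: - // r0:Add3,r1:Add1,r2:Mul1,r3:Mul2
cycle 9: CDB Add1=4 // r0:Add3,r1:4,r2:Mul1,r3:Mul2
cycle 10: CDB Mul1=-12 // r0:Add3,r1:4,r2:-12,r3:Mul2
cycle 11: - // r0:Add3,r1:4,r2:-12,r3:Mul2
cycle 12: - // r0:Add3,r1:4,r2:-12,r3:Mul2
cycle 13: - // r0:Add3,r1:4,r2:-12,r3:Mul2
cycle 14: CDB Mul2=4 // r0:Add3,r1:4,r2:-12,r3:4
cycle 15: - // r0:Add3,r1:4,r2:-12,r3:4
cycle 16: - // r0:Add3,r1:4,r2:-12,r3:4
cycle 17: CDB Add2=0 // r0:Add3,r1:4,r2:-12,r3:4
cycle 18: - // r0:Add3,r1:4,r2:-12,r3:4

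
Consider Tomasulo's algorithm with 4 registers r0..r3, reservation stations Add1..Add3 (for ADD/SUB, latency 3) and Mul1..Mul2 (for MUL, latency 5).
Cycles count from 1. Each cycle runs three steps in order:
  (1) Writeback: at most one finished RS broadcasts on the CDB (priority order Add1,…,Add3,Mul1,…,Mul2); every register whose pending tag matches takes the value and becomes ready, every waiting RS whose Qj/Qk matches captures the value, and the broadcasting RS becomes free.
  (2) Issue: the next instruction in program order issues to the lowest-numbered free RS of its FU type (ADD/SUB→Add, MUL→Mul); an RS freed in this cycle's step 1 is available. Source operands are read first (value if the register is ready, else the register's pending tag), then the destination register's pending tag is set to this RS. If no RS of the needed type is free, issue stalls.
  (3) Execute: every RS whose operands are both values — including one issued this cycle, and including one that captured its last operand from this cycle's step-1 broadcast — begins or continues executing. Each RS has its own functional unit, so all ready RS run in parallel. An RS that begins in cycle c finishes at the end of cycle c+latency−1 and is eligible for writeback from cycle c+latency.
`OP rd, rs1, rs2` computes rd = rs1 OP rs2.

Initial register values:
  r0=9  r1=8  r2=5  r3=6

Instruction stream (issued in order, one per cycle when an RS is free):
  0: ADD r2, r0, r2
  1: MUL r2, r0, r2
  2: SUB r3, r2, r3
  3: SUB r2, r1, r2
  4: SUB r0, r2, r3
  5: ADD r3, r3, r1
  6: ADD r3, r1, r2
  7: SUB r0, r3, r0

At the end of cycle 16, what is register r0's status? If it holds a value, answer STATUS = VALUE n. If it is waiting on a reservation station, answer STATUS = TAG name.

STATUS = TAG Add1

cycle 1: issue ADD r2<-Add1 // r0:9,r1:8,r2:Add1,r3:6
cycle 2: issue MUL r2<-Mul1 // r0:9,r1:8,r2:Mul1,r3:6
cycle 3: issue SUB r3<-Add2 // r0:9,r1:8,r2:Mul1,r3:Add2
cycle 4: CDB Add1=14; issue SUB r2<-Add1 // r0:9,r1:8,r2:Add1,r3:Add2
cycle 5: issue SUB r0<-Add3 // r0:Add3,r1:8,r2:Add1,r3:Add2
cycle 6: stall // r0:Add3,r1:8,r2:Add1,r3:Add2
cycle 7: stall // r0:Add3,r1:8,r2:Add1,r3:Add2
cycle 8: stall // r0:Add3,r1:8,r2:Add1,r3:Add2
cycle 9: CDB Mul1=126; stall // r0:Add3,r1:8,r2:Add1,r3:Add2
cycle 10: stall // r0:Add3,r1:8,r2:Add1,r3:Add2
cycle 11: stall // r0:Add3,r1:8,r2:Add1,r3:Add2
cycle 12: CDB Add1=-118; issue ADD r3<-Add1 // r0:Add3,r1:8,r2:-118,r3:Add1
cycle 13: CDB Add2=120; issue ADD r3<-Add2 // r0:Add3,r1:8,r2:-118,r3:Add2
cycle 14: stall // r0:Add3,r1:8,r2:-118,r3:Add2
cycle 15: stall // r0:Add3,r1:8,r2:-118,r3:Add2
cycle 16: CDB Add1=128; issue SUB r0<-Add1 // r0:Add1,r1:8,r2:-118,r3:Add2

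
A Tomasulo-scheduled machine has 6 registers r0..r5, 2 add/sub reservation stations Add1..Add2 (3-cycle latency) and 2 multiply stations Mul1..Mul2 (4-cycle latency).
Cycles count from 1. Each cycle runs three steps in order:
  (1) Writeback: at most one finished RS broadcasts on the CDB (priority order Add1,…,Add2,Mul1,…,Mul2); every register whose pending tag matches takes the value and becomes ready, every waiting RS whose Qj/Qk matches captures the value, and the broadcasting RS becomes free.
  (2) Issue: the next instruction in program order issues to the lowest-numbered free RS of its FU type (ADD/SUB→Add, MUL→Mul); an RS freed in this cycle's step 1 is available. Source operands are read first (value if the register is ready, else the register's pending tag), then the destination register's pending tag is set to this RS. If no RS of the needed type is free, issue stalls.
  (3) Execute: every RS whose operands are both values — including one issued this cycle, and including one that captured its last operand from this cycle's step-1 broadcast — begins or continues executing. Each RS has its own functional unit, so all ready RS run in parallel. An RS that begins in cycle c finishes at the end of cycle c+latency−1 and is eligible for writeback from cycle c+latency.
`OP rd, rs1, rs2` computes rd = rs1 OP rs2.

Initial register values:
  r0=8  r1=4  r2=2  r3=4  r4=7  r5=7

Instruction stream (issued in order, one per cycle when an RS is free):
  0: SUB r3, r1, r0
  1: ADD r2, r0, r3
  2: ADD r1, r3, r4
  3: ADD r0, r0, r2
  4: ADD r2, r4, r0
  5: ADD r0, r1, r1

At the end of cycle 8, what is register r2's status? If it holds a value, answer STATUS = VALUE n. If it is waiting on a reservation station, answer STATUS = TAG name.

cycle 1: issue SUB r3<-Add1 // r0:8,r1:4,r2:2,r3:Add1,r4:7,r5:7
cycle 2: issue ADD r2<-Add2 // r0:8,r1:4,r2:Add2,r3:Add1,r4:7,r5:7
cycle 3: stall // r0:8,r1:4,r2:Add2,r3:Add1,r4:7,r5:7
cycle 4: CDB Add1=-4; issue ADD r1<-Add1 // r0:8,r1:Add1,r2:Add2,r3:-4,r4:7,r5:7
cycle 5: stall // r0:8,r1:Add1,r2:Add2,r3:-4,r4:7,r5:7
cycle 6: stall // r0:8,r1:Add1,r2:Add2,r3:-4,r4:7,r5:7
cycle 7: CDB Add1=3; issue ADD r0<-Add1 // r0:Add1,r1:3,r2:Add2,r3:-4,r4:7,r5:7
cycle 8: CDB Add2=4; issue ADD r2<-Add2 // r0:Add1,r1:3,r2:Add2,r3:-4,r4:7,r5:7

STATUS = TAG Add2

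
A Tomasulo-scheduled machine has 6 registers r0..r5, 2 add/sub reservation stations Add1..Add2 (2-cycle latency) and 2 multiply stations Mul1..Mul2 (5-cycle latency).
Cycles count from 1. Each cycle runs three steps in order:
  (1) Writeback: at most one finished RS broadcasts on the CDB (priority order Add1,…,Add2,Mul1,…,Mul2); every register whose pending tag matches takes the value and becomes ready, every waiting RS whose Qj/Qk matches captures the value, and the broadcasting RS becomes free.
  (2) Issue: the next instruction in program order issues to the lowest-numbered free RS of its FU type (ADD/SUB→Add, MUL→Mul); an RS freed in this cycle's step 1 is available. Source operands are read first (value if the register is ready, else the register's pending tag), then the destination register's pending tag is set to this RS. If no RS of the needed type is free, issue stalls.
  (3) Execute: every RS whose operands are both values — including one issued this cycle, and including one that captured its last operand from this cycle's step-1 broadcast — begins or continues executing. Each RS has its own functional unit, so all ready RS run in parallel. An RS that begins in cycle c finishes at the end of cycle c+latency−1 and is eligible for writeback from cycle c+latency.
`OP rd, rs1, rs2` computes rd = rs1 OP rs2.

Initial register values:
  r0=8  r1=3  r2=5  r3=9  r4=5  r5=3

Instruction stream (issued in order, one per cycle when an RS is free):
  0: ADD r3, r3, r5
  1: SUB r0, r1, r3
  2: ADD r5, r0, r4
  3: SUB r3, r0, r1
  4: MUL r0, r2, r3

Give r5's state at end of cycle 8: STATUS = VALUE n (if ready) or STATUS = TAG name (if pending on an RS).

STATUS = VALUE -4

  c1: issue ADD r3<-Add1  regs: r0:8,r1:3,r2:5,r3:Add1,r4:5,r5:3
  c2: issue SUB r0<-Add2  regs: r0:Add2,r1:3,r2:5,r3:Add1,r4:5,r5:3
  c3: CDB Add1=12; issue ADD r5<-Add1  regs: r0:Add2,r1:3,r2:5,r3:12,r4:5,r5:Add1
  c4: stall  regs: r0:Add2,r1:3,r2:5,r3:12,r4:5,r5:Add1
  c5: CDB Add2=-9; issue SUB r3<-Add2  regs: r0:-9,r1:3,r2:5,r3:Add2,r4:5,r5:Add1
  c6: issue MUL r0<-Mul1  regs: r0:Mul1,r1:3,r2:5,r3:Add2,r4:5,r5:Add1
  c7: CDB Add1=-4  regs: r0:Mul1,r1:3,r2:5,r3:Add2,r4:5,r5:-4
  c8: CDB Add2=-12  regs: r0:Mul1,r1:3,r2:5,r3:-12,r4:5,r5:-4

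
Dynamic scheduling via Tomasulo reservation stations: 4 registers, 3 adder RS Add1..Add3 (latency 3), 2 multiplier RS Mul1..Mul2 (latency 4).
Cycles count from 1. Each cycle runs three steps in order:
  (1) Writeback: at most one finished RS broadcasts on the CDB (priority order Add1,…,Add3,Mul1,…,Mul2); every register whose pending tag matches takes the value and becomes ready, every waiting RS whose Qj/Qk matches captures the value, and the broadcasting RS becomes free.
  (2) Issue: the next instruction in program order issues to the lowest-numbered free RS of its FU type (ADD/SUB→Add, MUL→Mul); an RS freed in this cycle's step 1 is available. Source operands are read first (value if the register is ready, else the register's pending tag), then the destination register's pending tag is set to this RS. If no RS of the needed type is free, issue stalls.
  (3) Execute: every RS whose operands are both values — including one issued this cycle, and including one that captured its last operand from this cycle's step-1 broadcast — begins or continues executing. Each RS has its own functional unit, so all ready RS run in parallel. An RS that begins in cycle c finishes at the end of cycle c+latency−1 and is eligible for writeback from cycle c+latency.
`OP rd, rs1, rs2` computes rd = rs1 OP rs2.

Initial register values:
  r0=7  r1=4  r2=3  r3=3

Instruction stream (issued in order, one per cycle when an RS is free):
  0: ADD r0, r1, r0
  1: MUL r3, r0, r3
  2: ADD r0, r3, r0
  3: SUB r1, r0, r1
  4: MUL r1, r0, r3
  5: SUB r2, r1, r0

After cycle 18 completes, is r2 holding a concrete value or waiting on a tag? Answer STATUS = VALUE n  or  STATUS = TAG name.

STATUS = VALUE 1408

cycle 1: issue ADD r0<-Add1 // r0:Add1,r1:4,r2:3,r3:3
cycle 2: issue MUL r3<-Mul1 // r0:Add1,r1:4,r2:3,r3:Mul1
cycle 3: issue ADD r0<-Add2 // r0:Add2,r1:4,r2:3,r3:Mul1
cycle 4: CDB Add1=11; issue SUB r1<-Add1 // r0:Add2,r1:Add1,r2:3,r3:Mul1
cycle 5: issue MUL r1<-Mul2 // r0:Add2,r1:Mul2,r2:3,r3:Mul1
cycle 6: issue SUB r2<-Add3 // r0:Add2,r1:Mul2,r2:Add3,r3:Mul1
cycle 7: - // r0:Add2,r1:Mul2,r2:Add3,r3:Mul1
cycle 8: CDB Mul1=33 // r0:Add2,r1:Mul2,r2:Add3,r3:33
cycle 9: - // r0:Add2,r1:Mul2,r2:Add3,r3:33
cycle 10: - // r0:Add2,r1:Mul2,r2:Add3,r3:33
cycle 11: CDB Add2=44 // r0:44,r1:Mul2,r2:Add3,r3:33
cycle 12: - // r0:44,r1:Mul2,r2:Add3,r3:33
cycle 13: - // r0:44,r1:Mul2,r2:Add3,r3:33
cycle 14: CDB Add1=40 // r0:44,r1:Mul2,r2:Add3,r3:33
cycle 15: CDB Mul2=1452 // r0:44,r1:1452,r2:Add3,r3:33
cycle 16: - // r0:44,r1:1452,r2:Add3,r3:33
cycle 17: - // r0:44,r1:1452,r2:Add3,r3:33
cycle 18: CDB Add3=1408 // r0:44,r1:1452,r2:1408,r3:33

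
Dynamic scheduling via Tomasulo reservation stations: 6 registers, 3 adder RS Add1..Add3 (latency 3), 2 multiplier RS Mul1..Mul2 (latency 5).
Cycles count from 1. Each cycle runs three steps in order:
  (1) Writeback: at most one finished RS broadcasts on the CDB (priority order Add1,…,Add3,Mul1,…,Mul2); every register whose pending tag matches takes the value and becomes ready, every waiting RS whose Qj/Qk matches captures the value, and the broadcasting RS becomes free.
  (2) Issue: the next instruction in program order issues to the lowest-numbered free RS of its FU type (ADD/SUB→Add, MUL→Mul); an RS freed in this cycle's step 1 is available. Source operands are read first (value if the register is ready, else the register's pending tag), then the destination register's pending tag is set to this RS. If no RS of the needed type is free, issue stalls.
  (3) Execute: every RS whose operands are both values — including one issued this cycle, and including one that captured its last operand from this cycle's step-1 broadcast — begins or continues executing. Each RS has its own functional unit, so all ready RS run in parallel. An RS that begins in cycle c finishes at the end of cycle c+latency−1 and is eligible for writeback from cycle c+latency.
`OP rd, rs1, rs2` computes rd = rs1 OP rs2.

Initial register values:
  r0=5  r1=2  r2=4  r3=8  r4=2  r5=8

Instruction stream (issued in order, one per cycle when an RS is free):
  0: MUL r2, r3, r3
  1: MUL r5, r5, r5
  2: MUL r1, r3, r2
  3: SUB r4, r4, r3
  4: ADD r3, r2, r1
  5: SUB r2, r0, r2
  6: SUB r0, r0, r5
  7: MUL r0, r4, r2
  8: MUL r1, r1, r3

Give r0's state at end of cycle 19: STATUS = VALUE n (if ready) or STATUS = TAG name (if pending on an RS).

cycle 1: issue MUL r2<-Mul1 // r0:5,r1:2,r2:Mul1,r3:8,r4:2,r5:8
cycle 2: issue MUL r5<-Mul2 // r0:5,r1:2,r2:Mul1,r3:8,r4:2,r5:Mul2
cycle 3: stall // r0:5,r1:2,r2:Mul1,r3:8,r4:2,r5:Mul2
cycle 4: stall // r0:5,r1:2,r2:Mul1,r3:8,r4:2,r5:Mul2
cycle 5: stall // r0:5,r1:2,r2:Mul1,r3:8,r4:2,r5:Mul2
cycle 6: CDB Mul1=64; issue MUL r1<-Mul1 // r0:5,r1:Mul1,r2:64,r3:8,r4:2,r5:Mul2
cycle 7: CDB Mul2=64; issue SUB r4<-Add1 // r0:5,r1:Mul1,r2:64,r3:8,r4:Add1,r5:64
cycle 8: issue ADD r3<-Add2 // r0:5,r1:Mul1,r2:64,r3:Add2,r4:Add1,r5:64
cycle 9: issue SUB r2<-Add3 // r0:5,r1:Mul1,r2:Add3,r3:Add2,r4:Add1,r5:64
cycle 10: CDB Add1=-6; issue SUB r0<-Add1 // r0:Add1,r1:Mul1,r2:Add3,r3:Add2,r4:-6,r5:64
cycle 11: CDB Mul1=512; issue MUL r0<-Mul1 // r0:Mul1,r1:512,r2:Add3,r3:Add2,r4:-6,r5:64
cycle 12: CDB Add3=-59; issue MUL r1<-Mul2 // r0:Mul1,r1:Mul2,r2:-59,r3:Add2,r4:-6,r5:64
cycle 13: CDB Add1=-59 // r0:Mul1,r1:Mul2,r2:-59,r3:Add2,r4:-6,r5:64
cycle 14: CDB Add2=576 // r0:Mul1,r1:Mul2,r2:-59,r3:576,r4:-6,r5:64
cycle 15: - // r0:Mul1,r1:Mul2,r2:-59,r3:576,r4:-6,r5:64
cycle 16: - // r0:Mul1,r1:Mul2,r2:-59,r3:576,r4:-6,r5:64
cycle 17: CDB Mul1=354 // r0:354,r1:Mul2,r2:-59,r3:576,r4:-6,r5:64
cycle 18: - // r0:354,r1:Mul2,r2:-59,r3:576,r4:-6,r5:64
cycle 19: CDB Mul2=294912 // r0:354,r1:294912,r2:-59,r3:576,r4:-6,r5:64

STATUS = VALUE 354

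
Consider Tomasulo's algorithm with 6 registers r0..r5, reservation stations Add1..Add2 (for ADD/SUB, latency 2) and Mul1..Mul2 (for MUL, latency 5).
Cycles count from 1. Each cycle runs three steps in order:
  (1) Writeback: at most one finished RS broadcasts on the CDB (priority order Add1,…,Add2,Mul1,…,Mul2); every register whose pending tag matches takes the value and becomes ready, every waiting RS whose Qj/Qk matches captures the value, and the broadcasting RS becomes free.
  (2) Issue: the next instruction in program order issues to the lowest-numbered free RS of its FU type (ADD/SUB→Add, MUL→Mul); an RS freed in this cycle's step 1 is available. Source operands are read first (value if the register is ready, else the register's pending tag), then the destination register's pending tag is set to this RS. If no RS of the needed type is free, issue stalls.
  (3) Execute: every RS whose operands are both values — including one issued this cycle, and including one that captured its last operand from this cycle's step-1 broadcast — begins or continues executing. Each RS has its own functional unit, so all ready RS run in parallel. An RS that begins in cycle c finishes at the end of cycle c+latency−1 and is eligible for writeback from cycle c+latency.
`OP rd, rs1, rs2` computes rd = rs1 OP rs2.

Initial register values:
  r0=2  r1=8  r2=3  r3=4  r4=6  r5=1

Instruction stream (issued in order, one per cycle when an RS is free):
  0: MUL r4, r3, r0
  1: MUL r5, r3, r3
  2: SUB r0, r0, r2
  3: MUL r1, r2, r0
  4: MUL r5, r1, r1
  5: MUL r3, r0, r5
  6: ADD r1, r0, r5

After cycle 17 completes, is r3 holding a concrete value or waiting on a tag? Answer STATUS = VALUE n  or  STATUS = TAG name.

cycle 1: issue MUL r4<-Mul1 // r0:2,r1:8,r2:3,r3:4,r4:Mul1,r5:1
cycle 2: issue MUL r5<-Mul2 // r0:2,r1:8,r2:3,r3:4,r4:Mul1,r5:Mul2
cycle 3: issue SUB r0<-Add1 // r0:Add1,r1:8,r2:3,r3:4,r4:Mul1,r5:Mul2
cycle 4: stall // r0:Add1,r1:8,r2:3,r3:4,r4:Mul1,r5:Mul2
cycle 5: CDB Add1=-1; stall // r0:-1,r1:8,r2:3,r3:4,r4:Mul1,r5:Mul2
cycle 6: CDB Mul1=8; issue MUL r1<-Mul1 // r0:-1,r1:Mul1,r2:3,r3:4,r4:8,r5:Mul2
cycle 7: CDB Mul2=16; issue MUL r5<-Mul2 // r0:-1,r1:Mul1,r2:3,r3:4,r4:8,r5:Mul2
cycle 8: stall // r0:-1,r1:Mul1,r2:3,r3:4,r4:8,r5:Mul2
cycle 9: stall // r0:-1,r1:Mul1,r2:3,r3:4,r4:8,r5:Mul2
cycle 10: stall // r0:-1,r1:Mul1,r2:3,r3:4,r4:8,r5:Mul2
cycle 11: CDB Mul1=-3; issue MUL r3<-Mul1 // r0:-1,r1:-3,r2:3,r3:Mul1,r4:8,r5:Mul2
cycle 12: issue ADD r1<-Add1 // r0:-1,r1:Add1,r2:3,r3:Mul1,r4:8,r5:Mul2
cycle 13: - // r0:-1,r1:Add1,r2:3,r3:Mul1,r4:8,r5:Mul2
cycle 14: - // r0:-1,r1:Add1,r2:3,r3:Mul1,r4:8,r5:Mul2
cycle 15: - // r0:-1,r1:Add1,r2:3,r3:Mul1,r4:8,r5:Mul2
cycle 16: CDB Mul2=9 // r0:-1,r1:Add1,r2:3,r3:Mul1,r4:8,r5:9
cycle 17: - // r0:-1,r1:Add1,r2:3,r3:Mul1,r4:8,r5:9

STATUS = TAG Mul1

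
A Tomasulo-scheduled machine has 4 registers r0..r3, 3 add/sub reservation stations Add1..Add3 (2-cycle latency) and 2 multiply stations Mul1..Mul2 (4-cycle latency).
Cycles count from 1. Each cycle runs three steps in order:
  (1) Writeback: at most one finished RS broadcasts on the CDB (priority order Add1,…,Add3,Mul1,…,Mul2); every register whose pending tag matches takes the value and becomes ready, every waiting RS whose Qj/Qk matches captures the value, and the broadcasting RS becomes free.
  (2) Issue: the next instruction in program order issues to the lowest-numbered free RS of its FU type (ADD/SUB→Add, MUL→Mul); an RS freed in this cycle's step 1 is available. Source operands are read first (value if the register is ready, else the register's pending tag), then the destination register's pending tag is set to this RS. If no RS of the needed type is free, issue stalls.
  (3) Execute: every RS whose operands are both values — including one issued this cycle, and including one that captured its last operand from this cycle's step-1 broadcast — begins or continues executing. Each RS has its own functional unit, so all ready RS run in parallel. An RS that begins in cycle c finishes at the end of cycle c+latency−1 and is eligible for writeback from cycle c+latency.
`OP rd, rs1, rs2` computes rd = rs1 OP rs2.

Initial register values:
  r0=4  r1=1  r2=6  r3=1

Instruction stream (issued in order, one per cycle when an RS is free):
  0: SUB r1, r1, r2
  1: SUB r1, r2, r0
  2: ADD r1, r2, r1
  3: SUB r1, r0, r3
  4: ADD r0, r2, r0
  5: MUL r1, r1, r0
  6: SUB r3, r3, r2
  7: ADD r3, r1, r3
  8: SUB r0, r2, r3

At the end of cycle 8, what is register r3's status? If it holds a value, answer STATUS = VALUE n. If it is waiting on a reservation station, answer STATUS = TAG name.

STATUS = TAG Add2

  c1: issue SUB r1<-Add1  regs: r0:4,r1:Add1,r2:6,r3:1
  c2: issue SUB r1<-Add2  regs: r0:4,r1:Add2,r2:6,r3:1
  c3: CDB Add1=-5; issue ADD r1<-Add1  regs: r0:4,r1:Add1,r2:6,r3:1
  c4: CDB Add2=2; issue SUB r1<-Add2  regs: r0:4,r1:Add2,r2:6,r3:1
  c5: issue ADD r0<-Add3  regs: r0:Add3,r1:Add2,r2:6,r3:1
  c6: CDB Add1=8; issue MUL r1<-Mul1  regs: r0:Add3,r1:Mul1,r2:6,r3:1
  c7: CDB Add2=3; issue SUB r3<-Add1  regs: r0:Add3,r1:Mul1,r2:6,r3:Add1
  c8: CDB Add3=10; issue ADD r3<-Add2  regs: r0:10,r1:Mul1,r2:6,r3:Add2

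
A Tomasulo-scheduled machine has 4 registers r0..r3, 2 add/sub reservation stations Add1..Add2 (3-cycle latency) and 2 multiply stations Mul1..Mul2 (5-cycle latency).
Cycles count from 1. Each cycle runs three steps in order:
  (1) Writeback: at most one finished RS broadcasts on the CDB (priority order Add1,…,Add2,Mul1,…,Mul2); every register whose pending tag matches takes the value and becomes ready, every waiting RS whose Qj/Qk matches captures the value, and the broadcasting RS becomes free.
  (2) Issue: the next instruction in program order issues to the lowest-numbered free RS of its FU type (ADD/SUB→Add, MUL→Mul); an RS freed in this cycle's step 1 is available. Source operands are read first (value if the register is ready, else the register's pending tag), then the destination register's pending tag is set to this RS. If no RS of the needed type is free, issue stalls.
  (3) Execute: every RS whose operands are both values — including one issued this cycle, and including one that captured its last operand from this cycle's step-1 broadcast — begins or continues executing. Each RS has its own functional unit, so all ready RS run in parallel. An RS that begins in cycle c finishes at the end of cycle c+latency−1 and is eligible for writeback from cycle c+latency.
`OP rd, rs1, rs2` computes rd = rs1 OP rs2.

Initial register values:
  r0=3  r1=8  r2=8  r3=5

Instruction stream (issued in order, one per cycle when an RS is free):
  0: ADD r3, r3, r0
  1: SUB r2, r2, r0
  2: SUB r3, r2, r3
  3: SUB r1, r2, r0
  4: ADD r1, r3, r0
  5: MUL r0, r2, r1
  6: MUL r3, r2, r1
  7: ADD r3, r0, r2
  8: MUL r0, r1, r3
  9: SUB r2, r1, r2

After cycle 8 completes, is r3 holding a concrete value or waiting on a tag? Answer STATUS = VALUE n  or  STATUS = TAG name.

STATUS = VALUE -3

cycle 1: issue ADD r3<-Add1 // r0:3,r1:8,r2:8,r3:Add1
cycle 2: issue SUB r2<-Add2 // r0:3,r1:8,r2:Add2,r3:Add1
cycle 3: stall // r0:3,r1:8,r2:Add2,r3:Add1
cycle 4: CDB Add1=8; issue SUB r3<-Add1 // r0:3,r1:8,r2:Add2,r3:Add1
cycle 5: CDB Add2=5; issue SUB r1<-Add2 // r0:3,r1:Add2,r2:5,r3:Add1
cycle 6: stall // r0:3,r1:Add2,r2:5,r3:Add1
cycle 7: stall // r0:3,r1:Add2,r2:5,r3:Add1
cycle 8: CDB Add1=-3; issue ADD r1<-Add1 // r0:3,r1:Add1,r2:5,r3:-3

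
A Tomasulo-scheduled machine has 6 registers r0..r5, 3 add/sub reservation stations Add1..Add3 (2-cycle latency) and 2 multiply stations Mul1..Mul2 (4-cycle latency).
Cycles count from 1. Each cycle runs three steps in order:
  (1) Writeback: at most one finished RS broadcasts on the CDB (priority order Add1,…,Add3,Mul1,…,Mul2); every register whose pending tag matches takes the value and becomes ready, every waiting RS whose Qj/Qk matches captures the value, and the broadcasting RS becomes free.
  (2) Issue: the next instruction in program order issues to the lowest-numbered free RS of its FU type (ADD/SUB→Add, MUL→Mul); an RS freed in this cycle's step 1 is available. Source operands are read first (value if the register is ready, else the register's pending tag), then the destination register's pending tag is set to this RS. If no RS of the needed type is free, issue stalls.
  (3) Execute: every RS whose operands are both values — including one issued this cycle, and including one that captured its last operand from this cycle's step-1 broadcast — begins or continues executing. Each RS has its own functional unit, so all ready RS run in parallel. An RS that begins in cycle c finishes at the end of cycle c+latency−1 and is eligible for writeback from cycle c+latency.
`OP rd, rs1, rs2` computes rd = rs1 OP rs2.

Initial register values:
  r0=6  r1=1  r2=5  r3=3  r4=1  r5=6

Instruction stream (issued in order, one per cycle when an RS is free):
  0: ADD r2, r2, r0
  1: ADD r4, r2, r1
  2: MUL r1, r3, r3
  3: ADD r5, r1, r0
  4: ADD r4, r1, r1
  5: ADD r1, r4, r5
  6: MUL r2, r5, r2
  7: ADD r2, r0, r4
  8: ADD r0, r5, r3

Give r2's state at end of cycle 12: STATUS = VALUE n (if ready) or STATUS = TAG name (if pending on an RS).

STATUS = VALUE 24

  c1: issue ADD r2<-Add1  regs: r0:6,r1:1,r2:Add1,r3:3,r4:1,r5:6
  c2: issue ADD r4<-Add2  regs: r0:6,r1:1,r2:Add1,r3:3,r4:Add2,r5:6
  c3: CDB Add1=11; issue MUL r1<-Mul1  regs: r0:6,r1:Mul1,r2:11,r3:3,r4:Add2,r5:6
  c4: issue ADD r5<-Add1  regs: r0:6,r1:Mul1,r2:11,r3:3,r4:Add2,r5:Add1
  c5: CDB Add2=12; issue ADD r4<-Add2  regs: r0:6,r1:Mul1,r2:11,r3:3,r4:Add2,r5:Add1
  c6: issue ADD r1<-Add3  regs: r0:6,r1:Add3,r2:11,r3:3,r4:Add2,r5:Add1
  c7: CDB Mul1=9; issue MUL r2<-Mul1  regs: r0:6,r1:Add3,r2:Mul1,r3:3,r4:Add2,r5:Add1
  c8: stall  regs: r0:6,r1:Add3,r2:Mul1,r3:3,r4:Add2,r5:Add1
  c9: CDB Add1=15; issue ADD r2<-Add1  regs: r0:6,r1:Add3,r2:Add1,r3:3,r4:Add2,r5:15
  c10: CDB Add2=18; issue ADD r0<-Add2  regs: r0:Add2,r1:Add3,r2:Add1,r3:3,r4:18,r5:15
  c11: -  regs: r0:Add2,r1:Add3,r2:Add1,r3:3,r4:18,r5:15
  c12: CDB Add1=24  regs: r0:Add2,r1:Add3,r2:24,r3:3,r4:18,r5:15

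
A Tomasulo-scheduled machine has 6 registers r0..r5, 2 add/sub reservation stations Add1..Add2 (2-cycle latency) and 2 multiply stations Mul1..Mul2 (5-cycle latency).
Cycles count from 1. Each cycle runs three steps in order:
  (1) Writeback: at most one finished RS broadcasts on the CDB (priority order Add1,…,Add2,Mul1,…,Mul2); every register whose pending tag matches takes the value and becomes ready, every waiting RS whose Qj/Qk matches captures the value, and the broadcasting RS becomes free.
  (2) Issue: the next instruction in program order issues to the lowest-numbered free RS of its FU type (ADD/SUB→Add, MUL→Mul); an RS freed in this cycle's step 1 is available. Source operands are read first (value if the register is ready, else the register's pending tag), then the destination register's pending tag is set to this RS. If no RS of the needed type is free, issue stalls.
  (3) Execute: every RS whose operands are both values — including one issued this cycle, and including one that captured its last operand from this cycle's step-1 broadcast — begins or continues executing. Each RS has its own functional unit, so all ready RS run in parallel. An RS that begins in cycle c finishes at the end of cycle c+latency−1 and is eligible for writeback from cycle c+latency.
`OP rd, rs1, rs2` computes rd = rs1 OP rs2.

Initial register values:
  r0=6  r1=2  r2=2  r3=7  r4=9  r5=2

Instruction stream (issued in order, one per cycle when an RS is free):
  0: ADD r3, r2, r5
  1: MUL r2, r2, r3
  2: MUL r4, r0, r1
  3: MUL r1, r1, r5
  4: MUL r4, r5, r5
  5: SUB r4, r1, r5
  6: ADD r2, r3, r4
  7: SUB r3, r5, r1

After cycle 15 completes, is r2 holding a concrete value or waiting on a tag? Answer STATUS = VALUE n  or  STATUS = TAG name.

c1: issue ADD r3<-Add1 | r0:6,r1:2,r2:2,r3:Add1,r4:9,r5:2
c2: issue MUL r2<-Mul1 | r0:6,r1:2,r2:Mul1,r3:Add1,r4:9,r5:2
c3: CDB Add1=4; issue MUL r4<-Mul2 | r0:6,r1:2,r2:Mul1,r3:4,r4:Mul2,r5:2
c4: stall | r0:6,r1:2,r2:Mul1,r3:4,r4:Mul2,r5:2
c5: stall | r0:6,r1:2,r2:Mul1,r3:4,r4:Mul2,r5:2
c6: stall | r0:6,r1:2,r2:Mul1,r3:4,r4:Mul2,r5:2
c7: stall | r0:6,r1:2,r2:Mul1,r3:4,r4:Mul2,r5:2
c8: CDB Mul1=8; issue MUL r1<-Mul1 | r0:6,r1:Mul1,r2:8,r3:4,r4:Mul2,r5:2
c9: CDB Mul2=12; issue MUL r4<-Mul2 | r0:6,r1:Mul1,r2:8,r3:4,r4:Mul2,r5:2
c10: issue SUB r4<-Add1 | r0:6,r1:Mul1,r2:8,r3:4,r4:Add1,r5:2
c11: issue ADD r2<-Add2 | r0:6,r1:Mul1,r2:Add2,r3:4,r4:Add1,r5:2
c12: stall | r0:6,r1:Mul1,r2:Add2,r3:4,r4:Add1,r5:2
c13: CDB Mul1=4; stall | r0:6,r1:4,r2:Add2,r3:4,r4:Add1,r5:2
c14: CDB Mul2=4; stall | r0:6,r1:4,r2:Add2,r3:4,r4:Add1,r5:2
c15: CDB Add1=2; issue SUB r3<-Add1 | r0:6,r1:4,r2:Add2,r3:Add1,r4:2,r5:2

STATUS = TAG Add2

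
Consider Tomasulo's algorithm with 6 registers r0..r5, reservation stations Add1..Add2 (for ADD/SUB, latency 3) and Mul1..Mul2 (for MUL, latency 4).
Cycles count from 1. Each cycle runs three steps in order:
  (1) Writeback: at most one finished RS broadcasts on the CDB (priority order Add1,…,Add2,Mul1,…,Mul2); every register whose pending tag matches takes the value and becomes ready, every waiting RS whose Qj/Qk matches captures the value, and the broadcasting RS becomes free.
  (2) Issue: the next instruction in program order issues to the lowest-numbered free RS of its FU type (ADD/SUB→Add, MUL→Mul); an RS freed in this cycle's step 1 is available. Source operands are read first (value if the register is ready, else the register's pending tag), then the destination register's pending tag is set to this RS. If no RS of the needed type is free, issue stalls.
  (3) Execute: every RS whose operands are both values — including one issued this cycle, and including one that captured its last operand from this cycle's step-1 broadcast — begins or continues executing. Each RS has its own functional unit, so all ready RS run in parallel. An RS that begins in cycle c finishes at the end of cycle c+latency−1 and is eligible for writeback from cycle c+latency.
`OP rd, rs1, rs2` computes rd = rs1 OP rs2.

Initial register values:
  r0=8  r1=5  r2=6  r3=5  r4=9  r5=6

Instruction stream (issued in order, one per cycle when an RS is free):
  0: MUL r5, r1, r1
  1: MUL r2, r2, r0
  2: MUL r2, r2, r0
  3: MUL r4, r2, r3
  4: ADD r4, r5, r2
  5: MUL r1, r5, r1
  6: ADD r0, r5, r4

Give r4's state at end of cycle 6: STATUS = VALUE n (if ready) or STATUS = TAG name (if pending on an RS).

STATUS = TAG Mul2

cycle 1: issue MUL r5<-Mul1 // r0:8,r1:5,r2:6,r3:5,r4:9,r5:Mul1
cycle 2: issue MUL r2<-Mul2 // r0:8,r1:5,r2:Mul2,r3:5,r4:9,r5:Mul1
cycle 3: stall // r0:8,r1:5,r2:Mul2,r3:5,r4:9,r5:Mul1
cycle 4: stall // r0:8,r1:5,r2:Mul2,r3:5,r4:9,r5:Mul1
cycle 5: CDB Mul1=25; issue MUL r2<-Mul1 // r0:8,r1:5,r2:Mul1,r3:5,r4:9,r5:25
cycle 6: CDB Mul2=48; issue MUL r4<-Mul2 // r0:8,r1:5,r2:Mul1,r3:5,r4:Mul2,r5:25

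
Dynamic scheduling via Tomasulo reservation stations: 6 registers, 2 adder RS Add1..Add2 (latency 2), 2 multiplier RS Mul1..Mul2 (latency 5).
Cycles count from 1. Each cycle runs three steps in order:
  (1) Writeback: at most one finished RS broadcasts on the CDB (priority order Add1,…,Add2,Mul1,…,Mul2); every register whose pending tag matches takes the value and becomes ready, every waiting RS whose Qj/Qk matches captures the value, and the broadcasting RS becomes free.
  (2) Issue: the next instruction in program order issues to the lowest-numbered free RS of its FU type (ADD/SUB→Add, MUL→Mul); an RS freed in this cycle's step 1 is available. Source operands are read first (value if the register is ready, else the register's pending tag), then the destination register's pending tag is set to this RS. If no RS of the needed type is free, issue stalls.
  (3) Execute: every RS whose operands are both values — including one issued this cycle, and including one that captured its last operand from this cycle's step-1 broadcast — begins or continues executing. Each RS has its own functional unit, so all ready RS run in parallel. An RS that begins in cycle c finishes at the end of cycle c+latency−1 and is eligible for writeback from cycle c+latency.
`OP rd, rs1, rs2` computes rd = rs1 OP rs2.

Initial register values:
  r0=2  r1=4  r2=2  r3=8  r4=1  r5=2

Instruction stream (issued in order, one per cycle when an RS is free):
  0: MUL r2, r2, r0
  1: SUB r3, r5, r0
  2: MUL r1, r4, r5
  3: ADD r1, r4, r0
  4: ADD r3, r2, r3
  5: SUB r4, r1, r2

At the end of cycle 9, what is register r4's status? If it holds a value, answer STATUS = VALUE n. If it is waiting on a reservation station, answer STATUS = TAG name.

  c1: issue MUL r2<-Mul1  regs: r0:2,r1:4,r2:Mul1,r3:8,r4:1,r5:2
  c2: issue SUB r3<-Add1  regs: r0:2,r1:4,r2:Mul1,r3:Add1,r4:1,r5:2
  c3: issue MUL r1<-Mul2  regs: r0:2,r1:Mul2,r2:Mul1,r3:Add1,r4:1,r5:2
  c4: CDB Add1=0; issue ADD r1<-Add1  regs: r0:2,r1:Add1,r2:Mul1,r3:0,r4:1,r5:2
  c5: issue ADD r3<-Add2  regs: r0:2,r1:Add1,r2:Mul1,r3:Add2,r4:1,r5:2
  c6: CDB Add1=3; issue SUB r4<-Add1  regs: r0:2,r1:3,r2:Mul1,r3:Add2,r4:Add1,r5:2
  c7: CDB Mul1=4  regs: r0:2,r1:3,r2:4,r3:Add2,r4:Add1,r5:2
  c8: CDB Mul2=2  regs: r0:2,r1:3,r2:4,r3:Add2,r4:Add1,r5:2
  c9: CDB Add1=-1  regs: r0:2,r1:3,r2:4,r3:Add2,r4:-1,r5:2

STATUS = VALUE -1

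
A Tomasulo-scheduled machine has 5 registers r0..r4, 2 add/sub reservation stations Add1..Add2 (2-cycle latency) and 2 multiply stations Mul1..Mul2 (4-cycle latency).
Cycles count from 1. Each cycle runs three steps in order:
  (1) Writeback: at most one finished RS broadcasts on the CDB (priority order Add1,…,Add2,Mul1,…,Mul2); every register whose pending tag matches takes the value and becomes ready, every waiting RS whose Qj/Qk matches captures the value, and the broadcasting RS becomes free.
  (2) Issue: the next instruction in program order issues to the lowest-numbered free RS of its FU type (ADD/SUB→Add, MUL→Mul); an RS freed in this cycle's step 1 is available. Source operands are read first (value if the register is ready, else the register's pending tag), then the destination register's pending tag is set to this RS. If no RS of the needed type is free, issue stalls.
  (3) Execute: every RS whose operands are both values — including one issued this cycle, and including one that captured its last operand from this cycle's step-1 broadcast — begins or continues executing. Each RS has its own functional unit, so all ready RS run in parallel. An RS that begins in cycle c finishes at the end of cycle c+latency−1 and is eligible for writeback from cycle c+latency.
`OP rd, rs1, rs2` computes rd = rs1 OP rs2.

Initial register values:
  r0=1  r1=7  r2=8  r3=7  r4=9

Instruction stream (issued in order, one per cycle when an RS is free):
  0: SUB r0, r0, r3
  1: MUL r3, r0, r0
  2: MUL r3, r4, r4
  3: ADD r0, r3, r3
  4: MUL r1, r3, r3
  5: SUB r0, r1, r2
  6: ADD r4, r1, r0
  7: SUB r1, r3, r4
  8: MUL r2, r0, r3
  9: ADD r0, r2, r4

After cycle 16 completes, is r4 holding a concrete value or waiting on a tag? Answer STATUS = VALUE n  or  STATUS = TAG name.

cycle 1: issue SUB r0<-Add1 // r0:Add1,r1:7,r2:8,r3:7,r4:9
cycle 2: issue MUL r3<-Mul1 // r0:Add1,r1:7,r2:8,r3:Mul1,r4:9
cycle 3: CDB Add1=-6; issue MUL r3<-Mul2 // r0:-6,r1:7,r2:8,r3:Mul2,r4:9
cycle 4: issue ADD r0<-Add1 // r0:Add1,r1:7,r2:8,r3:Mul2,r4:9
cycle 5: stall // r0:Add1,r1:7,r2:8,r3:Mul2,r4:9
cycle 6: stall // r0:Add1,r1:7,r2:8,r3:Mul2,r4:9
cycle 7: CDB Mul1=36; issue MUL r1<-Mul1 // r0:Add1,r1:Mul1,r2:8,r3:Mul2,r4:9
cycle 8: CDB Mul2=81; issue SUB r0<-Add2 // r0:Add2,r1:Mul1,r2:8,r3:81,r4:9
cycle 9: stall // r0:Add2,r1:Mul1,r2:8,r3:81,r4:9
cycle 10: CDB Add1=162; issue ADD r4<-Add1 // r0:Add2,r1:Mul1,r2:8,r3:81,r4:Add1
cycle 11: stall // r0:Add2,r1:Mul1,r2:8,r3:81,r4:Add1
cycle 12: CDB Mul1=6561; stall // r0:Add2,r1:6561,r2:8,r3:81,r4:Add1
cycle 13: stall // r0:Add2,r1:6561,r2:8,r3:81,r4:Add1
cycle 14: CDB Add2=6553; issue SUB r1<-Add2 // r0:6553,r1:Add2,r2:8,r3:81,r4:Add1
cycle 15: issue MUL r2<-Mul1 // r0:6553,r1:Add2,r2:Mul1,r3:81,r4:Add1
cycle 16: CDB Add1=13114; issue ADD r0<-Add1 // r0:Add1,r1:Add2,r2:Mul1,r3:81,r4:13114

STATUS = VALUE 13114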